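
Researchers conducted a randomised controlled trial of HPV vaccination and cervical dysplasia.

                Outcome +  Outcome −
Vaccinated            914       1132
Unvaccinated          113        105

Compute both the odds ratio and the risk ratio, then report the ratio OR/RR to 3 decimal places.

Cells: a = 914, b = 1132, c = 113, d = 105.
OR = (914·105)/(1132·113) = 95970/127916 = 0.75026
Risk in exposed = 914/2046 = 0.44673; risk in unexposed = 113/218 = 0.51835; RR = 0.86182
OR/RR = 0.75026 / 0.86182 = 0.87055
The outcome is not rare, so the OR lies further from 1 than the RR.

0.871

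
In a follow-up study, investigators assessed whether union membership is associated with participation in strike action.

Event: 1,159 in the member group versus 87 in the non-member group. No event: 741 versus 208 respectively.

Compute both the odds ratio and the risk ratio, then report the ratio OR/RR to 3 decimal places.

From the description: a = 1159, b = 741, c = 87, d = 208.
OR = (1159·208)/(741·87) = 241072/64467 = 3.73946
Risk in exposed = 1159/1900 = 0.61000; risk in unexposed = 87/295 = 0.29492; RR = 2.06839
OR/RR = 3.73946 / 2.06839 = 1.80791
The outcome is not rare, so the OR lies further from 1 than the RR.

1.808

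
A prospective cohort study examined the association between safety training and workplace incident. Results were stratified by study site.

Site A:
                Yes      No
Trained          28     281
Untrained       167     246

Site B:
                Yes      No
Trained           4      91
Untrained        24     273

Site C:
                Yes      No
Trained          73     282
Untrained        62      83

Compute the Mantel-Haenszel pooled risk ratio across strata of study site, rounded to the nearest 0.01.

RR_MH = Σ(aᵢ·n₀ᵢ/nᵢ) / Σ(cᵢ·n₁ᵢ/nᵢ), with n₁ᵢ = aᵢ+bᵢ (exposed), n₀ᵢ = cᵢ+dᵢ (unexposed), nᵢ = n₁ᵢ+n₀ᵢ.
Stratum 1 (Site A): n₁ = 309, n₀ = 413, n = 722; a·n₀/n = 28·413/722 = 16.0166; c·n₁/n = 167·309/722 = 71.4723
Stratum 2 (Site B): n₁ = 95, n₀ = 297, n = 392; a·n₀/n = 4·297/392 = 3.0306; c·n₁/n = 24·95/392 = 5.8163
Stratum 3 (Site C): n₁ = 355, n₀ = 145, n = 500; a·n₀/n = 73·145/500 = 21.1700; c·n₁/n = 62·355/500 = 44.0200
RR_MH = (16.0166 + 3.0306 + 21.1700) / (71.4723 + 5.8163 + 44.0200) = 40.2172 / 121.3086 = 0.33153

0.33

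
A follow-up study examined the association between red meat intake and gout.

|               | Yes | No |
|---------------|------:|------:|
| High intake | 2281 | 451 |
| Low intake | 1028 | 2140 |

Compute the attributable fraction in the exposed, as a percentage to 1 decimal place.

61.1

Cells: a = 2281, b = 451, c = 1028, d = 2140.
Risk in exposed = 2281/2732 = 0.83492; risk in unexposed = 1028/3168 = 0.32449.
RR = 0.83492/0.32449 = 2.57298
AR% = (RR − 1)/RR × 100 = (2.57298 − 1)/2.57298 × 100 = 61.1346%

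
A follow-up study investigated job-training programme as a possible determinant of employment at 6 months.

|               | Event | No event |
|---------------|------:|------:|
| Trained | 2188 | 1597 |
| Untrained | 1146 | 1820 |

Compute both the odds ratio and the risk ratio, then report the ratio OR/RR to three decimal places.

1.454

Cells: a = 2188, b = 1597, c = 1146, d = 1820.
OR = (2188·1820)/(1597·1146) = 3982160/1830162 = 2.17585
Risk in exposed = 2188/3785 = 0.57807; risk in unexposed = 1146/2966 = 0.38638; RR = 1.49613
OR/RR = 2.17585 / 1.49613 = 1.45432
The outcome is not rare, so the OR lies further from 1 than the RR.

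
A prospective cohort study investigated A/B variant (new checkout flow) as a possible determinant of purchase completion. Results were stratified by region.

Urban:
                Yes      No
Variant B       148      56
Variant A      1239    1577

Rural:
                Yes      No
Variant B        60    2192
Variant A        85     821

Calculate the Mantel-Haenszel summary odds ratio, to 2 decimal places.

1.13

OR_MH = Σ(aᵢdᵢ/nᵢ) / Σ(bᵢcᵢ/nᵢ), where nᵢ is the stratum total.
Stratum 1 (Urban): n = 3020; a·d/n = 148·1577/3020 = 77.2834; b·c/n = 56·1239/3020 = 22.9748
Stratum 2 (Rural): n = 3158; a·d/n = 60·821/3158 = 15.5985; b·c/n = 2192·85/3158 = 58.9994
OR_MH = (77.2834 + 15.5985) / (22.9748 + 58.9994) = 92.8819 / 81.9742 = 1.13306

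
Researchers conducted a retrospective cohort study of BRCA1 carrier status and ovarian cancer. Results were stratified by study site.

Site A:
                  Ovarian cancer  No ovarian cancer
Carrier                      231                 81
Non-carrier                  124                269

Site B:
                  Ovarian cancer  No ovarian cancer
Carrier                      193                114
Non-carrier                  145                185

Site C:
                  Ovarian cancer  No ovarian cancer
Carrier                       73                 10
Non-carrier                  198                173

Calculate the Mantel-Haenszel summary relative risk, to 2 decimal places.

1.79

RR_MH = Σ(aᵢ·n₀ᵢ/nᵢ) / Σ(cᵢ·n₁ᵢ/nᵢ), with n₁ᵢ = aᵢ+bᵢ (exposed), n₀ᵢ = cᵢ+dᵢ (unexposed), nᵢ = n₁ᵢ+n₀ᵢ.
Stratum 1 (Site A): n₁ = 312, n₀ = 393, n = 705; a·n₀/n = 231·393/705 = 128.7702; c·n₁/n = 124·312/705 = 54.8766
Stratum 2 (Site B): n₁ = 307, n₀ = 330, n = 637; a·n₀/n = 193·330/637 = 99.9843; c·n₁/n = 145·307/637 = 69.8823
Stratum 3 (Site C): n₁ = 83, n₀ = 371, n = 454; a·n₀/n = 73·371/454 = 59.6542; c·n₁/n = 198·83/454 = 36.1982
RR_MH = (128.7702 + 99.9843 + 59.6542) / (54.8766 + 69.8823 + 36.1982) = 288.4087 / 160.9571 = 1.79184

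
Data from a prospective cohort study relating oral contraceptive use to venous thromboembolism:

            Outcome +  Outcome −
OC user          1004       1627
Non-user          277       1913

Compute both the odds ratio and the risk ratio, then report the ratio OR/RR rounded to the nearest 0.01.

Cells: a = 1004, b = 1627, c = 277, d = 1913.
OR = (1004·1913)/(1627·277) = 1920652/450679 = 4.26169
Risk in exposed = 1004/2631 = 0.38160; risk in unexposed = 277/2190 = 0.12648; RR = 3.01701
OR/RR = 4.26169 / 3.01701 = 1.41255
The outcome is not rare, so the OR lies further from 1 than the RR.

1.41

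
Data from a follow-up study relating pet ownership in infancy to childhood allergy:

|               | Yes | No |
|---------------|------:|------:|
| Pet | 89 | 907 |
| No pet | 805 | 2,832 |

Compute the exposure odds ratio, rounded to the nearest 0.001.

Cells: a = 89, b = 907, c = 805, d = 2832.
OR = (a·d)/(b·c) = (89 × 2832) / (907 × 805) = 252048 / 730135 = 0.34521
Exposure is associated with lower odds of childhood allergy (OR = 0.35 < 1).

0.345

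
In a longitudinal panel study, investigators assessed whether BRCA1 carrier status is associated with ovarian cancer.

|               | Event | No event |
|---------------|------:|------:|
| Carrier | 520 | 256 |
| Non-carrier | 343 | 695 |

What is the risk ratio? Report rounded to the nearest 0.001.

Cells: a = 520, b = 256, c = 343, d = 695.
Risk in exposed = 520/776 = 0.67010; risk in unexposed = 343/1038 = 0.33044.
RR = 0.67010 / 0.33044 = 2.02789
The risk among the exposed is 2.03 times that among the unexposed.

2.028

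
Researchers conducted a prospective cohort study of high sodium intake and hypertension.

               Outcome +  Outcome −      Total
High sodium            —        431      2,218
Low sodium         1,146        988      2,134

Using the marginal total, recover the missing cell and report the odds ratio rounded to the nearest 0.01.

3.57

The missing cell is in the exposed row: 2218 − 431 = 1787.
So a = 1787, b = 431, c = 1146, d = 988.
OR = (a·d)/(b·c) = (1787 × 988) / (431 × 1146) = 1765556 / 493926 = 3.57454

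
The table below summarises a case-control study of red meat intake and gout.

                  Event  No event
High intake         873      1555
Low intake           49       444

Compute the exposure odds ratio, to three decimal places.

5.087

Cells: a = 873, b = 1555, c = 49, d = 444.
OR = (a·d)/(b·c) = (873 × 444) / (1555 × 49) = 387612 / 76195 = 5.08711
The odds of gout are about 5.09 times as high in the high intake group.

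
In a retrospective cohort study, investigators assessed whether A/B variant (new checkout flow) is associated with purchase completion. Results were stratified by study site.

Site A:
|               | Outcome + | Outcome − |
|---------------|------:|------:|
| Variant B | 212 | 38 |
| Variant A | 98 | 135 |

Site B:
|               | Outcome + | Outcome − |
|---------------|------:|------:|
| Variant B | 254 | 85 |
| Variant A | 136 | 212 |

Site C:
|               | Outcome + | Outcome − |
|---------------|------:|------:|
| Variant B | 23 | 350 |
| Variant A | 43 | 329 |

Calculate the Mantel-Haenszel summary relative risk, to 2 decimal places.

RR_MH = Σ(aᵢ·n₀ᵢ/nᵢ) / Σ(cᵢ·n₁ᵢ/nᵢ), with n₁ᵢ = aᵢ+bᵢ (exposed), n₀ᵢ = cᵢ+dᵢ (unexposed), nᵢ = n₁ᵢ+n₀ᵢ.
Stratum 1 (Site A): n₁ = 250, n₀ = 233, n = 483; a·n₀/n = 212·233/483 = 102.2692; c·n₁/n = 98·250/483 = 50.7246
Stratum 2 (Site B): n₁ = 339, n₀ = 348, n = 687; a·n₀/n = 254·348/687 = 128.6638; c·n₁/n = 136·339/687 = 67.1092
Stratum 3 (Site C): n₁ = 373, n₀ = 372, n = 745; a·n₀/n = 23·372/745 = 11.4846; c·n₁/n = 43·373/745 = 21.5289
RR_MH = (102.2692 + 128.6638 + 11.4846) / (50.7246 + 67.1092 + 21.5289) = 242.4175 / 139.3627 = 1.73947

1.74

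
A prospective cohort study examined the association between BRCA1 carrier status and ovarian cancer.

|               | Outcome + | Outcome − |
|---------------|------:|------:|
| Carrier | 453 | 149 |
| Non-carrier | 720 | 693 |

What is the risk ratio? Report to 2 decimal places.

Cells: a = 453, b = 149, c = 720, d = 693.
Risk in exposed = 453/602 = 0.75249; risk in unexposed = 720/1413 = 0.50955.
RR = 0.75249 / 0.50955 = 1.47676
The risk among the exposed is 1.48 times that among the unexposed.

1.48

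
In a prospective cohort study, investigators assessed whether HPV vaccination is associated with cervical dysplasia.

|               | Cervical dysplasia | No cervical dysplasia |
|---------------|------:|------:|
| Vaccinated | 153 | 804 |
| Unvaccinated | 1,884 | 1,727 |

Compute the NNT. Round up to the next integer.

3

Risk in treated group = 153/957 = 0.15987; risk in control = 1884/3611 = 0.52174.
Absolute risk reduction = 0.52174 − 0.15987 = 0.36186
NNT = 1 / ARR = 1 / 0.36186 = 2.763 → round up → 3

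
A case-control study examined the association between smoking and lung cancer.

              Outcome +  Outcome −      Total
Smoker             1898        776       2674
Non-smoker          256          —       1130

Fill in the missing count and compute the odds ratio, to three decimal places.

The missing cell is in the unexposed row: 1130 − 256 = 874.
So a = 1898, b = 776, c = 256, d = 874.
OR = (a·d)/(b·c) = (1898 × 874) / (776 × 256) = 1658852 / 198656 = 8.35037

8.350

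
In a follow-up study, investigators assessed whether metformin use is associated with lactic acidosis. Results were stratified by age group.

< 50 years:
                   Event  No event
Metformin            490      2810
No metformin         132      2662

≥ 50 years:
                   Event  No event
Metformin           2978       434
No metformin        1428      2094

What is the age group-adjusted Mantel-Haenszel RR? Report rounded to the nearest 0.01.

RR_MH = Σ(aᵢ·n₀ᵢ/nᵢ) / Σ(cᵢ·n₁ᵢ/nᵢ), with n₁ᵢ = aᵢ+bᵢ (exposed), n₀ᵢ = cᵢ+dᵢ (unexposed), nᵢ = n₁ᵢ+n₀ᵢ.
Stratum 1 (< 50 years): n₁ = 3300, n₀ = 2794, n = 6094; a·n₀/n = 490·2794/6094 = 224.6570; c·n₁/n = 132·3300/6094 = 71.4801
Stratum 2 (≥ 50 years): n₁ = 3412, n₀ = 3522, n = 6934; a·n₀/n = 2978·3522/6934 = 1512.6213; c·n₁/n = 1428·3412/6934 = 702.6732
RR_MH = (224.6570 + 1512.6213) / (71.4801 + 702.6732) = 1737.2783 / 774.1533 = 2.24410

2.24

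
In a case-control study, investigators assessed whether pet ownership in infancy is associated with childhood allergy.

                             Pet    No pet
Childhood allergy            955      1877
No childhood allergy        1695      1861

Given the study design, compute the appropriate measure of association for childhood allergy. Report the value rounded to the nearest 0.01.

0.56

Reading the table with exposure as columns: a = 955 (Pet, case), b = 1695 (Pet, non-case), c = 1877 (No pet, case), d = 1861.
This is a case-control study: participants were sampled on outcome status, so risks in the source population cannot be estimated directly — relative risk is not valid here. The odds ratio is the appropriate measure.
OR = (a·d)/(b·c) = (955 × 1861) / (1695 × 1877) = 1777255 / 3181515 = 0.55862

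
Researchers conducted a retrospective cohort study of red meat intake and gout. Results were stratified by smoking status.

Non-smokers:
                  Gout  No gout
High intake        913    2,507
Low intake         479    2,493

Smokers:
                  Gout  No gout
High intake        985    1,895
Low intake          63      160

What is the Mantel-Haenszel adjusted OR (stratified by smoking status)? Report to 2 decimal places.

OR_MH = Σ(aᵢdᵢ/nᵢ) / Σ(bᵢcᵢ/nᵢ), where nᵢ is the stratum total.
Stratum 1 (Non-smokers): n = 6392; a·d/n = 913·2493/6392 = 356.0871; b·c/n = 2507·479/6392 = 187.8681
Stratum 2 (Smokers): n = 3103; a·d/n = 985·160/3103 = 50.7896; b·c/n = 1895·63/3103 = 38.4741
OR_MH = (356.0871 + 50.7896) / (187.8681 + 38.4741) = 406.8767 / 226.3422 = 1.79762

1.80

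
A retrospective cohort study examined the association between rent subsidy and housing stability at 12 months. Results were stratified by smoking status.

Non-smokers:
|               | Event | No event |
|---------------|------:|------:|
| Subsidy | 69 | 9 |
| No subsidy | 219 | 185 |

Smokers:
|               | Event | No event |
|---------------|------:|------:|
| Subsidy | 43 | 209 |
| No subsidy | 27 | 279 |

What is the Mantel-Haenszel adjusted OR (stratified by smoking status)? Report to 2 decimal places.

3.38

OR_MH = Σ(aᵢdᵢ/nᵢ) / Σ(bᵢcᵢ/nᵢ), where nᵢ is the stratum total.
Stratum 1 (Non-smokers): n = 482; a·d/n = 69·185/482 = 26.4834; b·c/n = 9·219/482 = 4.0892
Stratum 2 (Smokers): n = 558; a·d/n = 43·279/558 = 21.5000; b·c/n = 209·27/558 = 10.1129
OR_MH = (26.4834 + 21.5000) / (4.0892 + 10.1129) = 47.9834 / 14.2021 = 3.37861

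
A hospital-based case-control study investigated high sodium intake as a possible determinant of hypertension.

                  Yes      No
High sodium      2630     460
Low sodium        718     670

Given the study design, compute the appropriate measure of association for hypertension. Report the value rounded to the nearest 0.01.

Cells: a = 2630, b = 460, c = 718, d = 670.
This is a hospital-based case-control study: participants were sampled on outcome status, so risks in the source population cannot be estimated directly — relative risk is not valid here. The odds ratio is the appropriate measure.
OR = (a·d)/(b·c) = (2630 × 670) / (460 × 718) = 1762100 / 330280 = 5.33517

5.34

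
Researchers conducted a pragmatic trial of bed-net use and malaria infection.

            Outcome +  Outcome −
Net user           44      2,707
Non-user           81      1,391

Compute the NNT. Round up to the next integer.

26

Risk in treated group = 44/2751 = 0.01599; risk in control = 81/1472 = 0.05503.
Absolute risk reduction = 0.05503 − 0.01599 = 0.03903
NNT = 1 / ARR = 1 / 0.03903 = 25.619 → round up → 26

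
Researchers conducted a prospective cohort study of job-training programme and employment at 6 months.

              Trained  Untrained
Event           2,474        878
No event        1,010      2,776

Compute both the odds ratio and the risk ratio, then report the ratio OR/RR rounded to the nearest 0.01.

2.62

Reading the table with exposure as columns: a = 2474 (Trained, case), b = 1010 (Trained, non-case), c = 878 (Untrained, case), d = 2776.
OR = (2474·2776)/(1010·878) = 6867824/886780 = 7.74468
Risk in exposed = 2474/3484 = 0.71010; risk in unexposed = 878/3654 = 0.24028; RR = 2.95526
OR/RR = 7.74468 / 2.95526 = 2.62064
The outcome is not rare, so the OR lies further from 1 than the RR.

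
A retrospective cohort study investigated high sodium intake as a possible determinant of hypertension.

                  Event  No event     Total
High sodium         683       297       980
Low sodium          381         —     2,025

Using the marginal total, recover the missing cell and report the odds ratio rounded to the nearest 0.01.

The missing cell is in the unexposed row: 2025 − 381 = 1644.
So a = 683, b = 297, c = 381, d = 1644.
OR = (a·d)/(b·c) = (683 × 1644) / (297 × 381) = 1122852 / 113157 = 9.92296

9.92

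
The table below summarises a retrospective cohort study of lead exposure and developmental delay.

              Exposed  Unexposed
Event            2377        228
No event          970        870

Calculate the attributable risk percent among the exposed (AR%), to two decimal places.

Reading the table with exposure as columns: a = 2377 (Exposed, case), b = 970 (Exposed, non-case), c = 228 (Unexposed, case), d = 870.
Risk in exposed = 2377/3347 = 0.71019; risk in unexposed = 228/1098 = 0.20765.
RR = 0.71019/0.20765 = 3.42012
AR% = (RR − 1)/RR × 100 = (3.42012 − 1)/3.42012 × 100 = 70.7612%

70.76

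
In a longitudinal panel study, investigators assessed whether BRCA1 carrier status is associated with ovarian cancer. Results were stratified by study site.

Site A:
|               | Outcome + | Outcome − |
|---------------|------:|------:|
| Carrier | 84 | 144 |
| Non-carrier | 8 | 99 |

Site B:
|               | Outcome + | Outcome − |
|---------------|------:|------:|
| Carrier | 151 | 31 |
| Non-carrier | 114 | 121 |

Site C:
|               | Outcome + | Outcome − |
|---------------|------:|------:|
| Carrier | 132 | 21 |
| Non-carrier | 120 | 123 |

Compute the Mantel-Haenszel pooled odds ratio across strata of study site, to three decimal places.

OR_MH = Σ(aᵢdᵢ/nᵢ) / Σ(bᵢcᵢ/nᵢ), where nᵢ is the stratum total.
Stratum 1 (Site A): n = 335; a·d/n = 84·99/335 = 24.8239; b·c/n = 144·8/335 = 3.4388
Stratum 2 (Site B): n = 417; a·d/n = 151·121/417 = 43.8153; b·c/n = 31·114/417 = 8.4748
Stratum 3 (Site C): n = 396; a·d/n = 132·123/396 = 41.0000; b·c/n = 21·120/396 = 6.3636
OR_MH = (24.8239 + 43.8153 + 41.0000) / (3.4388 + 8.4748 + 6.3636) = 109.6392 / 18.2773 = 5.99867

5.999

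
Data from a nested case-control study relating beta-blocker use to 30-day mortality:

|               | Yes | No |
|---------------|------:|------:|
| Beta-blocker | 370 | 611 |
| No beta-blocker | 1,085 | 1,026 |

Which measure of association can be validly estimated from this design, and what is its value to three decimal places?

Cells: a = 370, b = 611, c = 1085, d = 1026.
This is a nested case-control study: participants were sampled on outcome status, so risks in the source population cannot be estimated directly — relative risk is not valid here. The odds ratio is the appropriate measure.
OR = (a·d)/(b·c) = (370 × 1026) / (611 × 1085) = 379620 / 662935 = 0.57264

0.573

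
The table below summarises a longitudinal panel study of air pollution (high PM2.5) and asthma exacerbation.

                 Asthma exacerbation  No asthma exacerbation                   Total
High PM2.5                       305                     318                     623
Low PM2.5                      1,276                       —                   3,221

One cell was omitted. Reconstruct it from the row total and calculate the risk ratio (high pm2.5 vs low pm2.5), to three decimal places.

1.236

The missing cell is in the unexposed row: 3221 − 1276 = 1945.
So a = 305, b = 318, c = 1276, d = 1945.
RR = [a/(a+b)] / [c/(c+d)] = (305/623) / (1276/3221) = 0.48957/0.39615 = 1.23581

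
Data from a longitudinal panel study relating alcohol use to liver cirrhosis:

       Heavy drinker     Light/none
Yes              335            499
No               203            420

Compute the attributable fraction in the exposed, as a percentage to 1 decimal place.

12.8

Reading the table with exposure as columns: a = 335 (Heavy drinker, case), b = 203 (Heavy drinker, non-case), c = 499 (Light/none, case), d = 420.
Risk in exposed = 335/538 = 0.62268; risk in unexposed = 499/919 = 0.54298.
RR = 0.62268/0.54298 = 1.14677
AR% = (RR − 1)/RR × 100 = (1.14677 − 1)/1.14677 × 100 = 12.7988%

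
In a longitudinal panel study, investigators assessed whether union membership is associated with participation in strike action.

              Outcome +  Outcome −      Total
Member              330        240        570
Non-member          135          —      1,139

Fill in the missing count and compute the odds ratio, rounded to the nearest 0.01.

10.23

The missing cell is in the unexposed row: 1139 − 135 = 1004.
So a = 330, b = 240, c = 135, d = 1004.
OR = (a·d)/(b·c) = (330 × 1004) / (240 × 135) = 331320 / 32400 = 10.22593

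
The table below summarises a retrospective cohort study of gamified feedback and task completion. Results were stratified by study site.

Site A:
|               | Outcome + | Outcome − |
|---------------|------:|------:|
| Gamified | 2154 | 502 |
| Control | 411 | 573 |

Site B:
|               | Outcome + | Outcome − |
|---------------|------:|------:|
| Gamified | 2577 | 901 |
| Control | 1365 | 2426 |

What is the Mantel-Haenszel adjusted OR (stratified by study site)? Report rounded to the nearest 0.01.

OR_MH = Σ(aᵢdᵢ/nᵢ) / Σ(bᵢcᵢ/nᵢ), where nᵢ is the stratum total.
Stratum 1 (Site A): n = 3640; a·d/n = 2154·573/3640 = 339.0775; b·c/n = 502·411/3640 = 56.6819
Stratum 2 (Site B): n = 7269; a·d/n = 2577·2426/7269 = 860.0636; b·c/n = 901·1365/7269 = 169.1931
OR_MH = (339.0775 + 860.0636) / (56.6819 + 169.1931) = 1199.1410 / 225.8750 = 5.30887

5.31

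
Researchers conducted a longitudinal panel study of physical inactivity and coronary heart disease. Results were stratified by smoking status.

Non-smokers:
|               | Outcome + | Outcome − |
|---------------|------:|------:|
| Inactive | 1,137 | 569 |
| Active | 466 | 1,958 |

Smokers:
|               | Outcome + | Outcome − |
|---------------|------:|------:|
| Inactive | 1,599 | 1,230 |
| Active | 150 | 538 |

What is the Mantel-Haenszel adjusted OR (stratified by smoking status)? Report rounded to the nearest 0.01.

6.72

OR_MH = Σ(aᵢdᵢ/nᵢ) / Σ(bᵢcᵢ/nᵢ), where nᵢ is the stratum total.
Stratum 1 (Non-smokers): n = 4130; a·d/n = 1137·1958/4130 = 539.0426; b·c/n = 569·466/4130 = 64.2019
Stratum 2 (Smokers): n = 3517; a·d/n = 1599·538/3517 = 244.6011; b·c/n = 1230·150/3517 = 52.4595
OR_MH = (539.0426 + 244.6011) / (64.2019 + 52.4595) = 783.6437 / 116.6614 = 6.71725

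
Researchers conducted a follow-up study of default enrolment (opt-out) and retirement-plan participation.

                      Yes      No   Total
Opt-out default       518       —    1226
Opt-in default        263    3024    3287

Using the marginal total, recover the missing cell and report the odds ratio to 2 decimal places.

The missing cell is in the exposed row: 1226 − 518 = 708.
So a = 518, b = 708, c = 263, d = 3024.
OR = (a·d)/(b·c) = (518 × 3024) / (708 × 263) = 1566432 / 186204 = 8.41245

8.41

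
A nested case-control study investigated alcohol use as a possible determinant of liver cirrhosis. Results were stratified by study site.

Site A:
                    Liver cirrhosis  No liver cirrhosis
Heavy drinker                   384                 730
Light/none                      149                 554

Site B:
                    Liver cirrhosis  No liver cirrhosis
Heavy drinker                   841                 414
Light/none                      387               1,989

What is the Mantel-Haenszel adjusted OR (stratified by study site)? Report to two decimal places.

OR_MH = Σ(aᵢdᵢ/nᵢ) / Σ(bᵢcᵢ/nᵢ), where nᵢ is the stratum total.
Stratum 1 (Site A): n = 1817; a·d/n = 384·554/1817 = 117.0809; b·c/n = 730·149/1817 = 59.8624
Stratum 2 (Site B): n = 3631; a·d/n = 841·1989/3631 = 460.6855; b·c/n = 414·387/3631 = 44.1250
OR_MH = (117.0809 + 460.6855) / (59.8624 + 44.1250) = 577.7664 / 103.9874 = 5.55612

5.56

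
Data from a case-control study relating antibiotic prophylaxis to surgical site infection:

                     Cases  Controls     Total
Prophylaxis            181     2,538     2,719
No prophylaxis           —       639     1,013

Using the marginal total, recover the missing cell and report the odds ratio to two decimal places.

The missing cell is in the unexposed row: 1013 − 639 = 374.
So a = 181, b = 2538, c = 374, d = 639.
OR = (a·d)/(b·c) = (181 × 639) / (2538 × 374) = 115659 / 949212 = 0.12185

0.12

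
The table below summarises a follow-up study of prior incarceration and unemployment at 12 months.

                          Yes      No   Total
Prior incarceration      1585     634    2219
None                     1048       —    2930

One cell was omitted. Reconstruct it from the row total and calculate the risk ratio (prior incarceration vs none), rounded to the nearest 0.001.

The missing cell is in the unexposed row: 2930 − 1048 = 1882.
So a = 1585, b = 634, c = 1048, d = 1882.
RR = [a/(a+b)] / [c/(c+d)] = (1585/2219) / (1048/2930) = 0.71429/0.35768 = 1.99700

1.997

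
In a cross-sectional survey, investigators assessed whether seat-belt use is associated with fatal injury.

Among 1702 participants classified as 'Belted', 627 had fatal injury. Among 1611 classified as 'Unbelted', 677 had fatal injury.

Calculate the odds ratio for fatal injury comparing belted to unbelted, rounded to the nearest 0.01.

0.80

From the description: a = 627, b = 1075, c = 677, d = 934.
OR = (a·d)/(b·c) = (627 × 934) / (1075 × 677) = 585618 / 727775 = 0.80467
Exposure is associated with lower odds of fatal injury (OR = 0.80 < 1).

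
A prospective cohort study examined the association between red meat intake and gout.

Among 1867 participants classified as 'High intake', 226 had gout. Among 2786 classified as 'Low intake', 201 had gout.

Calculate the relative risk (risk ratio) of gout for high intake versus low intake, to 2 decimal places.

From the description: a = 226, b = 1641, c = 201, d = 2585.
Risk in exposed = 226/1867 = 0.12105; risk in unexposed = 201/2786 = 0.07215.
RR = 0.12105 / 0.07215 = 1.67783
The risk among the exposed is 1.68 times that among the unexposed.

1.68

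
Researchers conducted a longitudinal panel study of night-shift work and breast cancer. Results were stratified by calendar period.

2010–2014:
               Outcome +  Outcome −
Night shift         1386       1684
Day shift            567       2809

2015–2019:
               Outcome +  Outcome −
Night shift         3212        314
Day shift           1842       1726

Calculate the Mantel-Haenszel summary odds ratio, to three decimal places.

OR_MH = Σ(aᵢdᵢ/nᵢ) / Σ(bᵢcᵢ/nᵢ), where nᵢ is the stratum total.
Stratum 1 (2010–2014): n = 6446; a·d/n = 1386·2809/6446 = 603.9829; b·c/n = 1684·567/6446 = 148.1272
Stratum 2 (2015–2019): n = 7094; a·d/n = 3212·1726/7094 = 781.4931; b·c/n = 314·1842/7094 = 81.5320
OR_MH = (603.9829 + 781.4931) / (148.1272 + 81.5320) = 1385.4760 / 229.6592 = 6.03275

6.033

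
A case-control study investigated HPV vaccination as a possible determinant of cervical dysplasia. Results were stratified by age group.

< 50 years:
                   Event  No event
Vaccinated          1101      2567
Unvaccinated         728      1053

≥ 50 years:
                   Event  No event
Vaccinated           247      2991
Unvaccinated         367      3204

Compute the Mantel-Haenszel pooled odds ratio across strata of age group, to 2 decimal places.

OR_MH = Σ(aᵢdᵢ/nᵢ) / Σ(bᵢcᵢ/nᵢ), where nᵢ is the stratum total.
Stratum 1 (< 50 years): n = 5449; a·d/n = 1101·1053/5449 = 212.7644; b·c/n = 2567·728/5449 = 342.9576
Stratum 2 (≥ 50 years): n = 6809; a·d/n = 247·3204/6809 = 116.2268; b·c/n = 2991·367/6809 = 161.2127
OR_MH = (212.7644 + 116.2268) / (342.9576 + 161.2127) = 328.9911 / 504.1703 = 0.65254

0.65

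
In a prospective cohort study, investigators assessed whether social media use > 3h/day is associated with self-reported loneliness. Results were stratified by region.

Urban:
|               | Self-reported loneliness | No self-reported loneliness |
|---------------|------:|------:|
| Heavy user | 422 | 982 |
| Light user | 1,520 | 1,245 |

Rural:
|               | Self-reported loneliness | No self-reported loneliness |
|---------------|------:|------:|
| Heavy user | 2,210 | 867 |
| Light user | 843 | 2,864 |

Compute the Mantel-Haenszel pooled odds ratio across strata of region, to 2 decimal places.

2.27

OR_MH = Σ(aᵢdᵢ/nᵢ) / Σ(bᵢcᵢ/nᵢ), where nᵢ is the stratum total.
Stratum 1 (Urban): n = 4169; a·d/n = 422·1245/4169 = 126.0230; b·c/n = 982·1520/4169 = 358.0331
Stratum 2 (Rural): n = 6784; a·d/n = 2210·2864/6784 = 932.9953; b·c/n = 867·843/6784 = 107.7360
OR_MH = (126.0230 + 932.9953) / (358.0331 + 107.7360) = 1059.0183 / 465.7691 = 2.27370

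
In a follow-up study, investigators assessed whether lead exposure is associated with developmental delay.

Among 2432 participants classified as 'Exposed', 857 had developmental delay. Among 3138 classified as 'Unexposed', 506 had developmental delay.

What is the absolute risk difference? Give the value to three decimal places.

0.191

From the description: a = 857, b = 1575, c = 506, d = 2632.
Risk in exposed = 857/2432 = 0.352385; risk in unexposed = 506/3138 = 0.161249.
Risk difference = 0.352385 − 0.161249 = 0.191136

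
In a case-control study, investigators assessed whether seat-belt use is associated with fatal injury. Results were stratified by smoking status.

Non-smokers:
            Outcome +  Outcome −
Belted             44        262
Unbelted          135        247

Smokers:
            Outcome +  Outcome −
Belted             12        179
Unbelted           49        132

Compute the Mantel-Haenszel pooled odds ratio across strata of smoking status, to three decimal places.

0.267

OR_MH = Σ(aᵢdᵢ/nᵢ) / Σ(bᵢcᵢ/nᵢ), where nᵢ is the stratum total.
Stratum 1 (Non-smokers): n = 688; a·d/n = 44·247/688 = 15.7965; b·c/n = 262·135/688 = 51.4099
Stratum 2 (Smokers): n = 372; a·d/n = 12·132/372 = 4.2581; b·c/n = 179·49/372 = 23.5780
OR_MH = (15.7965 + 4.2581) / (51.4099 + 23.5780) = 20.0546 / 74.9878 = 0.26744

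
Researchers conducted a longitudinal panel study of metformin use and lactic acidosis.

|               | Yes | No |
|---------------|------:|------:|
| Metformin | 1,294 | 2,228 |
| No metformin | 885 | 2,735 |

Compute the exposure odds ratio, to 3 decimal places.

1.795

Cells: a = 1294, b = 2228, c = 885, d = 2735.
OR = (a·d)/(b·c) = (1294 × 2735) / (2228 × 885) = 3539090 / 1971780 = 1.79487
The odds of lactic acidosis are about 1.79 times as high in the metformin group.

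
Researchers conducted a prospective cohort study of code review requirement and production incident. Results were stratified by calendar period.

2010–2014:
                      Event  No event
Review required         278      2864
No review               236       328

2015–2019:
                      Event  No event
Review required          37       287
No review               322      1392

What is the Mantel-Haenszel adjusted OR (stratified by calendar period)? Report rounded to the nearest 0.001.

OR_MH = Σ(aᵢdᵢ/nᵢ) / Σ(bᵢcᵢ/nᵢ), where nᵢ is the stratum total.
Stratum 1 (2010–2014): n = 3706; a·d/n = 278·328/3706 = 24.6044; b·c/n = 2864·236/3706 = 182.3810
Stratum 2 (2015–2019): n = 2038; a·d/n = 37·1392/2038 = 25.2718; b·c/n = 287·322/2038 = 45.3454
OR_MH = (24.6044 + 25.2718) / (182.3810 + 45.3454) = 49.8763 / 227.7264 = 0.21902

0.219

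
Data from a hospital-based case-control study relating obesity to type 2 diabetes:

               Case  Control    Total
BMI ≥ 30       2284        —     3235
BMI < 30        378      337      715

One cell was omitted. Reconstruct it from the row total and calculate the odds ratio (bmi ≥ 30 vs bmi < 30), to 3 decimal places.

2.141

The missing cell is in the exposed row: 3235 − 2284 = 951.
So a = 2284, b = 951, c = 378, d = 337.
OR = (a·d)/(b·c) = (2284 × 337) / (951 × 378) = 769708 / 359478 = 2.14118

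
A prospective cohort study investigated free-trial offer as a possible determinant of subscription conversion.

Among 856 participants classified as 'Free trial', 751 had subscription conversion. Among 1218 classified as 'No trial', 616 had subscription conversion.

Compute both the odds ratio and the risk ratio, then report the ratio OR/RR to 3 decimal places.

4.029

From the description: a = 751, b = 105, c = 616, d = 602.
OR = (751·602)/(105·616) = 452102/64680 = 6.98983
Risk in exposed = 751/856 = 0.87734; risk in unexposed = 616/1218 = 0.50575; RR = 1.73473
OR/RR = 6.98983 / 1.73473 = 4.02934
The outcome is not rare, so the OR lies further from 1 than the RR.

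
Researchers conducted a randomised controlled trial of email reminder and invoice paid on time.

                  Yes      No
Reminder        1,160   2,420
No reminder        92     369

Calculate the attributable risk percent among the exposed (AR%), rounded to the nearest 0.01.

Cells: a = 1160, b = 2420, c = 92, d = 369.
Risk in exposed = 1160/3580 = 0.32402; risk in unexposed = 92/461 = 0.19957.
RR = 0.32402/0.19957 = 1.62363
AR% = (RR − 1)/RR × 100 = (1.62363 − 1)/1.62363 × 100 = 38.4098%

38.41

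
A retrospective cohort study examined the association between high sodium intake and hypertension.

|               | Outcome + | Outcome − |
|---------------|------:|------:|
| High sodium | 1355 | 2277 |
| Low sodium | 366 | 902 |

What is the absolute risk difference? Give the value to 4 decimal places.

0.0844

Cells: a = 1355, b = 2277, c = 366, d = 902.
Risk in exposed = 1355/3632 = 0.373073; risk in unexposed = 366/1268 = 0.288644.
Risk difference = 0.373073 − 0.288644 = 0.084429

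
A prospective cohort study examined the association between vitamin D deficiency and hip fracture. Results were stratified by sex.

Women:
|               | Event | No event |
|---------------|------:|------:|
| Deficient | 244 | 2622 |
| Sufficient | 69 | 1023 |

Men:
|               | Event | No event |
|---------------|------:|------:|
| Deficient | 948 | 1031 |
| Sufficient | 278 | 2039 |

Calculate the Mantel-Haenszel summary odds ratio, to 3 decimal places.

4.563

OR_MH = Σ(aᵢdᵢ/nᵢ) / Σ(bᵢcᵢ/nᵢ), where nᵢ is the stratum total.
Stratum 1 (Women): n = 3958; a·d/n = 244·1023/3958 = 63.0652; b·c/n = 2622·69/3958 = 45.7094
Stratum 2 (Men): n = 4296; a·d/n = 948·2039/4296 = 449.9469; b·c/n = 1031·278/4296 = 66.7174
OR_MH = (63.0652 + 449.9469) / (45.7094 + 66.7174) = 513.0121 / 112.4269 = 4.56307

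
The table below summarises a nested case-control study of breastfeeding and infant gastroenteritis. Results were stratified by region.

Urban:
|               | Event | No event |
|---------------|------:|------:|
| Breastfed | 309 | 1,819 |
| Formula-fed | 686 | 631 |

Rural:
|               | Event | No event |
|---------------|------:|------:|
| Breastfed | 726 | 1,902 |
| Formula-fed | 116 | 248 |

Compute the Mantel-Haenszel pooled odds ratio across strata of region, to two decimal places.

OR_MH = Σ(aᵢdᵢ/nᵢ) / Σ(bᵢcᵢ/nᵢ), where nᵢ is the stratum total.
Stratum 1 (Urban): n = 3445; a·d/n = 309·631/3445 = 56.5977; b·c/n = 1819·686/3445 = 362.2160
Stratum 2 (Rural): n = 2992; a·d/n = 726·248/2992 = 60.1765; b·c/n = 1902·116/2992 = 73.7406
OR_MH = (56.5977 + 60.1765) / (362.2160 + 73.7406) = 116.7741 / 435.9566 = 0.26786

0.27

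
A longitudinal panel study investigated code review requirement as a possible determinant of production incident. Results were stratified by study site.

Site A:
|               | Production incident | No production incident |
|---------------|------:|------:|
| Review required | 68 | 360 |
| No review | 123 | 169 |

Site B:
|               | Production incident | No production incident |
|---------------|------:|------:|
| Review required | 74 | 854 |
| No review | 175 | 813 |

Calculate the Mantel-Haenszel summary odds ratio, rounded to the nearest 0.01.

0.34

OR_MH = Σ(aᵢdᵢ/nᵢ) / Σ(bᵢcᵢ/nᵢ), where nᵢ is the stratum total.
Stratum 1 (Site A): n = 720; a·d/n = 68·169/720 = 15.9611; b·c/n = 360·123/720 = 61.5000
Stratum 2 (Site B): n = 1916; a·d/n = 74·813/1916 = 31.3998; b·c/n = 854·175/1916 = 78.0010
OR_MH = (15.9611 + 31.3998) / (61.5000 + 78.0010) = 47.3609 / 139.5010 = 0.33950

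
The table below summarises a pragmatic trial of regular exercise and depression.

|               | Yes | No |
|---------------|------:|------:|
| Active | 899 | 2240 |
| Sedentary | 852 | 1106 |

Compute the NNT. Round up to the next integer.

Risk in treated group = 899/3139 = 0.28640; risk in control = 852/1958 = 0.43514.
Absolute risk reduction = 0.43514 − 0.28640 = 0.14874
NNT = 1 / ARR = 1 / 0.14874 = 6.723 → round up → 7

7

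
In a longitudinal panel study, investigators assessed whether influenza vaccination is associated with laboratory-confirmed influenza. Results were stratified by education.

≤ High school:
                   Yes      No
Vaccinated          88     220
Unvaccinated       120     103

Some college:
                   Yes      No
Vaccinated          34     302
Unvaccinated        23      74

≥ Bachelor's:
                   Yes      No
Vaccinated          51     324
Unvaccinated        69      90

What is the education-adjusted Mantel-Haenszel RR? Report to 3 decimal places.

0.440

RR_MH = Σ(aᵢ·n₀ᵢ/nᵢ) / Σ(cᵢ·n₁ᵢ/nᵢ), with n₁ᵢ = aᵢ+bᵢ (exposed), n₀ᵢ = cᵢ+dᵢ (unexposed), nᵢ = n₁ᵢ+n₀ᵢ.
Stratum 1 (≤ High school): n₁ = 308, n₀ = 223, n = 531; a·n₀/n = 88·223/531 = 36.9567; c·n₁/n = 120·308/531 = 69.6045
Stratum 2 (Some college): n₁ = 336, n₀ = 97, n = 433; a·n₀/n = 34·97/433 = 7.6166; c·n₁/n = 23·336/433 = 17.8476
Stratum 3 (≥ Bachelor's): n₁ = 375, n₀ = 159, n = 534; a·n₀/n = 51·159/534 = 15.1854; c·n₁/n = 69·375/534 = 48.4551
RR_MH = (36.9567 + 7.6166 + 15.1854) / (69.6045 + 17.8476 + 48.4551) = 59.7587 / 135.9072 = 0.43970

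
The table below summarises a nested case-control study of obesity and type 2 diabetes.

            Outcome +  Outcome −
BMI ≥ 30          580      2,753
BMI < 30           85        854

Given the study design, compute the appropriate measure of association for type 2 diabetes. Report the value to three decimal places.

Cells: a = 580, b = 2753, c = 85, d = 854.
This is a nested case-control study: participants were sampled on outcome status, so risks in the source population cannot be estimated directly — relative risk is not valid here. The odds ratio is the appropriate measure.
OR = (a·d)/(b·c) = (580 × 854) / (2753 × 85) = 495320 / 234005 = 2.11671

2.117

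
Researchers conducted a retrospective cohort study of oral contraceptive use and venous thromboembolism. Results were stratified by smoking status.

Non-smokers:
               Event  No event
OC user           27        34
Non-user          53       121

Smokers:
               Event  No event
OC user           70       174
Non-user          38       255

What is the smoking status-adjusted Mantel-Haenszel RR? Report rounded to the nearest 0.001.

RR_MH = Σ(aᵢ·n₀ᵢ/nᵢ) / Σ(cᵢ·n₁ᵢ/nᵢ), with n₁ᵢ = aᵢ+bᵢ (exposed), n₀ᵢ = cᵢ+dᵢ (unexposed), nᵢ = n₁ᵢ+n₀ᵢ.
Stratum 1 (Non-smokers): n₁ = 61, n₀ = 174, n = 235; a·n₀/n = 27·174/235 = 19.9915; c·n₁/n = 53·61/235 = 13.7574
Stratum 2 (Smokers): n₁ = 244, n₀ = 293, n = 537; a·n₀/n = 70·293/537 = 38.1937; c·n₁/n = 38·244/537 = 17.2663
RR_MH = (19.9915 + 38.1937) / (13.7574 + 17.2663) = 58.1852 / 31.0237 = 1.87550

1.876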